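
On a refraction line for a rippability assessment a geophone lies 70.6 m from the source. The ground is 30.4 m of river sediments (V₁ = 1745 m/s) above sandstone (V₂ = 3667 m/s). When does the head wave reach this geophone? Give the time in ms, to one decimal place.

49.9 ms

t = x/V₂ + 2h·√(V₂²−V₁²)/(V₁V₂).
√(V₂²−V₁²) = √(3667²−1745²) = 3225.2 m/s; delay term = 2·30.4·3225.2/(1745·3667) = 0.03064 s.
t = 70.6/3667 + 0.03064 = 0.04990 s.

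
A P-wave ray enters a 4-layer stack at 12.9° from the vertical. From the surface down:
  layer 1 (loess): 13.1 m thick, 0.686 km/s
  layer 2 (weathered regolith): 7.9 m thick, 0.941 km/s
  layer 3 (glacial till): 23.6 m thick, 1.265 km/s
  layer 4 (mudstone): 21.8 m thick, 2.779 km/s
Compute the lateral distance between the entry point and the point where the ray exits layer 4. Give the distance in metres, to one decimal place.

62.4 m

Apply Snell's law at each interface; in layer i the horizontal offset is hᵢ·tan θᵢ.
Layer 1: θ = 12.90°; offset = 13.1·tan 12.90° = 3.000 m.
Layer 2: sin θ = 0.941·sin 12.9°/0.686 = 0.3062, θ = 17.83°; offset = 7.9·tan 17.83° = 2.541 m.
Layer 3: sin θ = 1.265·sin 12.9°/0.686 = 0.4117, θ = 24.31°; offset = 23.6·tan 24.31° = 10.661 m.
Layer 4: sin θ = 2.779·sin 12.9°/0.686 = 0.9044, θ = 64.74°; offset = 21.8·tan 64.74° = 46.205 m.
Total horizontal offset = 62.407 m.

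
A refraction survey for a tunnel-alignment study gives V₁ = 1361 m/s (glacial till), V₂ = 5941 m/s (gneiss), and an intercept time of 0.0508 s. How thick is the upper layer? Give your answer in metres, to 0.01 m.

35.51 m

θ_c = arcsin(1361/5941) = 13.24°; cos θ_c = 0.9734.
tᵢ = 2h cos θ_c/V₁ ⇒ h = tᵢ·V₁/(2 cos θ_c) = 0.0508·1361/(2·0.9734) = 35.51 m.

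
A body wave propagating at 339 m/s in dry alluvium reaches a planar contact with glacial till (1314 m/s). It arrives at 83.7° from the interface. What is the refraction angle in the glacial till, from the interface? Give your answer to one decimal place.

Angle from the normal: 90° − 83.7° = 6.3°.
Snell's law: sin θ₂ = (V₂/V₁)·sin θ₁ = (1314/339)·sin 6.3° = 0.4253.
θ₂ = sin⁻¹(0.4253) = 25.17° (from vertical).
From the interface: 90° − 25.17° = 64.83°.

64.8°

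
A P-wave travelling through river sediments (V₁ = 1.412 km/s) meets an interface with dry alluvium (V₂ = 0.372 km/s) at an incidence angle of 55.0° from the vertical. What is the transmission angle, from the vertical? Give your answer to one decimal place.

12.5°

Snell's law: sin θ₂ = (V₂/V₁)·sin θ₁ = (0.372/1.412)·sin 55.0° = 0.2158.
θ₂ = arcsin 0.2158 = 12.46° from the normal.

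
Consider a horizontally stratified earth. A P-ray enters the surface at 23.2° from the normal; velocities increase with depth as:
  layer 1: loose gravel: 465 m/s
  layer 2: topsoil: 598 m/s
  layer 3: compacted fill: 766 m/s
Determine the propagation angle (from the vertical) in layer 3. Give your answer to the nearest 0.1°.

Ray parameter p = sin 23.2° / 465 = 8.4719e-04 s/m.
sin θ_3 = p·V_3 = 8.4719e-04 × 766 = 0.6489.
θ_3 = 40.46° from the vertical.

40.5°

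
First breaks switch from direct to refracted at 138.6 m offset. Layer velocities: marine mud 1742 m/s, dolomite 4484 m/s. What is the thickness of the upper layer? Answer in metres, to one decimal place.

h = (x_cross/2)·√((V₂−V₁)/(V₂+V₁)).
(V₂−V₁)/(V₂+V₁) = (4484−1742)/(4484+1742) = 0.4404; √ = 0.6636.
h = (138.6/2)·0.6636 = 45.99 m.

46.0 m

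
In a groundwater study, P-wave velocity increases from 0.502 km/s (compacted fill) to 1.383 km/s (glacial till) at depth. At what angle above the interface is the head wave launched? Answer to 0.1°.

At critical incidence the refracted ray runs along the interface (θ₂ = 90°), so sin θ_c = V₁/V₂.
θ_c = arcsin(0.502/1.383) = arcsin 0.3630 = 21.28°.
Measured from the interface: 90° − 21.28° = 68.72°.

68.7°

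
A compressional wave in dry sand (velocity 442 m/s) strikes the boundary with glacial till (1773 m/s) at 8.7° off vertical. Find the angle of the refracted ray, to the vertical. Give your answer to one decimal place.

sin θ₁/V₁ = sin θ₂/V₂ ⇒ sin θ₂ = 1773·sin 8.7°/442 = 1773·0.1513/442 = 0.6068.
θ₂ = arcsin 0.6068 = 37.36° from the normal.

37.4°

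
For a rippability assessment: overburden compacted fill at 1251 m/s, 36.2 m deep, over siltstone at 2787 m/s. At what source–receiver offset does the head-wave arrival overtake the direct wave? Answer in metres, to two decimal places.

x_cross = 2h·√((V₂+V₁)/(V₂−V₁)).
(V₂+V₁)/(V₂−V₁) = (2787+1251)/(2787−1251) = 2.6289; √ = 1.6214.
x_cross = 2·36.2·1.6214 = 117.39 m.

117.39 m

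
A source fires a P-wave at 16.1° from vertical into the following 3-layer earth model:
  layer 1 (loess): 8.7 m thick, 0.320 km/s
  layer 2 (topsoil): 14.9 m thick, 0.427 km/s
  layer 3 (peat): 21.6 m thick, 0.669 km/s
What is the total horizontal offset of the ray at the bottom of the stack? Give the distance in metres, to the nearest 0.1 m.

Ray parameter p = sin 16.1° / 0.320 km/s = 8.6661e-01 s/km.
Layer 1: θ = 16.10°; offset = 8.7·tan 16.10° = 2.511 m.
Layer 2: sin θ = p·0.427 = 0.3700 → θ = 21.72°; offset = 14.9·tan 21.72° = 5.935 m.
Layer 3: sin θ = p·0.669 = 0.5798 → θ = 35.43°; offset = 21.6·tan 35.43° = 15.369 m.
Σ offsets = 23.816 m.

23.8 m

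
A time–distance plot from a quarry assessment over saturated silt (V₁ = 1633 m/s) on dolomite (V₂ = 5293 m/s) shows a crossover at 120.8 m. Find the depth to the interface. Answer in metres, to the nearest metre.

44 m

h = (x_cross/2)·√((V₂−V₁)/(V₂+V₁)).
(V₂−V₁)/(V₂+V₁) = (5293−1633)/(5293+1633) = 0.5284; √ = 0.7269.
h = (120.8/2)·0.7269 = 43.91 m.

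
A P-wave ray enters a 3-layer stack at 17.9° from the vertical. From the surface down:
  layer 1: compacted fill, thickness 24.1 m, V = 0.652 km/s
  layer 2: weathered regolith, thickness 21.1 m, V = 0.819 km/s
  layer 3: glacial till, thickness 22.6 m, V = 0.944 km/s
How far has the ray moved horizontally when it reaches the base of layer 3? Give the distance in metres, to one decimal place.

27.8 m

Apply Snell's law at each interface; in layer i the horizontal offset is hᵢ·tan θᵢ.
Layer 1: θ = 17.90°; offset = 24.1·tan 17.90° = 7.784 m.
Layer 2: sin θ = 0.819·sin 17.9°/0.652 = 0.3861, θ = 22.71°; offset = 21.1·tan 22.71° = 8.831 m.
Layer 3: sin θ = 0.944·sin 17.9°/0.652 = 0.4450, θ = 26.42°; offset = 22.6·tan 26.42° = 11.230 m.
Total horizontal offset = 27.846 m.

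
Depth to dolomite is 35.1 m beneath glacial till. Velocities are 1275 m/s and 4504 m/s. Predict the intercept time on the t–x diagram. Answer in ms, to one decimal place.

θ_c = arcsin(V₁/V₂) = arcsin(1275/4504) = 16.44°; cos θ_c = 0.9591.
tᵢ = 2h·cos θ_c / V₁ = 2·35.1·0.9591 / 1275 = 0.05281 s.

52.8 ms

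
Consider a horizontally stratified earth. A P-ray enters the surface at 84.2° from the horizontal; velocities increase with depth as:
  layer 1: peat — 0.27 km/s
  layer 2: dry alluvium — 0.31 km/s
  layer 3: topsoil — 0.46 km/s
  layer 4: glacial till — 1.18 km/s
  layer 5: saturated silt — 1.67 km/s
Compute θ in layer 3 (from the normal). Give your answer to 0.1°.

9.9°

From the normal: θ₁ = 90° − 84.2° = 5.8°.
Ray parameter p = sin 5.8° / 0.27 = 3.7428e-01 s/km.
sin θ_3 = p·V_3 = 3.7428e-01 × 0.46 = 0.1722.
θ_3 = arcsin 0.1722 = 9.91°.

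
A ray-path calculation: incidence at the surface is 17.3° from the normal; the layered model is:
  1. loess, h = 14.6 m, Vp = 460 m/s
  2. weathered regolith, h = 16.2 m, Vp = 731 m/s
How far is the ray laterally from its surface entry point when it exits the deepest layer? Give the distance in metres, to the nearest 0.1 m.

Apply Snell's law at each interface; in layer i the horizontal offset is hᵢ·tan θᵢ.
Layer 1: θ = 17.30°; offset = 14.6·tan 17.30° = 4.547 m.
Layer 2: sin θ = 731·sin 17.3°/460 = 0.4726, θ = 28.20°; offset = 16.2·tan 28.20° = 8.687 m.
Σ offsets = 13.234 m.

13.2 m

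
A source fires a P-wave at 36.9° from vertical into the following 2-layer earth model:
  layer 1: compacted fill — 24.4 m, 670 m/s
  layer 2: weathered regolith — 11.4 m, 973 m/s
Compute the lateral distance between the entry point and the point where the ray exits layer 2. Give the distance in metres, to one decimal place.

38.6 m

Apply Snell's law at each interface; in layer i the horizontal offset is hᵢ·tan θᵢ.
Layer 1: θ = 36.90°; offset = 24.4·tan 36.90° = 18.320 m.
Layer 2: sin θ = 973·sin 36.9°/670 = 0.8720, θ = 60.69°; offset = 11.4·tan 60.69° = 20.303 m.
Summing the layer offsets gives 38.623 m.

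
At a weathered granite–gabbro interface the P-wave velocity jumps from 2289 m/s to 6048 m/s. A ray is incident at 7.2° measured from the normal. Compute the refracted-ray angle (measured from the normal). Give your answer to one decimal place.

19.3°

sin θ₁/V₁ = sin θ₂/V₂ ⇒ sin θ₂ = 6048·sin 7.2°/2289 = 6048·0.1253/2289 = 0.3312.
θ₂ = sin⁻¹(0.3312) = 19.34° (from vertical).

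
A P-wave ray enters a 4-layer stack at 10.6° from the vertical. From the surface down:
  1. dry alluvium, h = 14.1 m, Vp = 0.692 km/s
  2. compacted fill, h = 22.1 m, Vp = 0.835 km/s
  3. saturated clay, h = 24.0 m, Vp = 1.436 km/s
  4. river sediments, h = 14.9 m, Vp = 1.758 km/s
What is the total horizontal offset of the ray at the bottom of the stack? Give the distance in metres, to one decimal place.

25.5 m

p = sin θ₁/V₁ = sin 10.6°/0.692 = 2.6583e-01 s/km is conserved through the stack.
Layer 1: θ = 10.60°; offset = 14.1·tan 10.60° = 2.639 m.
Layer 2: sin θ = p·0.835 = 0.2220 → θ = 12.82°; offset = 22.1·tan 12.82° = 5.031 m.
Layer 3: sin θ = p·1.436 = 0.3817 → θ = 22.44°; offset = 24.0·tan 22.44° = 9.912 m.
Layer 4: sin θ = p·1.758 = 0.4673 → θ = 27.86°; offset = 14.9·tan 27.86° = 7.876 m.
Total horizontal offset = 25.458 m.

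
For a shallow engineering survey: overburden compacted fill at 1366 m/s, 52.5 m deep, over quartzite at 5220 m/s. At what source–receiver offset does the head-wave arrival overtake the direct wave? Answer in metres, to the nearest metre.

137 m

θ_c = arcsin(1366/5220) = 15.17°, so cos θ_c = 0.9652 and tᵢ = 2h cos θ_c/V₁ = 0.0742 s.
At crossover x/V₁ = x/V₂ + tᵢ ⇒ x = tᵢ/(1/V₁ − 1/V₂) = 0.07419/(7.3206e-04 − 1.9157e-04) = 137.26 m.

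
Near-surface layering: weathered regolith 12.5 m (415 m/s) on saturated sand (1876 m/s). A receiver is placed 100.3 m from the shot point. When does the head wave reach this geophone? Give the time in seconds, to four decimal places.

0.1122 s

θ_c = arcsin(V₁/V₂) = arcsin(415/1876) = 12.78°, cos θ_c = 0.9752.
Intercept time tᵢ = 2h cos θ_c / V₁ = 2·12.5·0.9752/415 = 0.05875 s.
t = x/V₂ + tᵢ = 100.3/1876 + 0.05875 = 0.11221 s.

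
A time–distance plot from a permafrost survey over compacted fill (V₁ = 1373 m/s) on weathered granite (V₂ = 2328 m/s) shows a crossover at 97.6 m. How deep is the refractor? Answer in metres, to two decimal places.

h = (x_cross/2)·√((V₂−V₁)/(V₂+V₁)).
(V₂−V₁)/(V₂+V₁) = (2328−1373)/(2328+1373) = 0.2580; √ = 0.5080.
h = (97.6/2)·0.5080 = 24.79 m.

24.79 m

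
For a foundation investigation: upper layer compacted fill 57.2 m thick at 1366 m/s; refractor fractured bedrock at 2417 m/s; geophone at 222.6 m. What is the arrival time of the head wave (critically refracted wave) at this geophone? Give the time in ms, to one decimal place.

t = x/V₂ + 2h·√(V₂²−V₁²)/(V₁V₂).
√(V₂²−V₁²) = √(2417²−1366²) = 1994.0 m/s; delay term = 2·57.2·1994.0/(1366·2417) = 0.06909 s.
t = 222.6/2417 + 0.06909 = 0.16119 s.

161.2 ms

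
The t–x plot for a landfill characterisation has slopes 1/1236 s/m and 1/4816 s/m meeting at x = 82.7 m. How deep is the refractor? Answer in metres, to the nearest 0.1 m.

x_cross = 2h·√((V₂+V₁)/(V₂−V₁)) → h = x_cross / (2·√((V₂+V₁)/(V₂−V₁))).
√((V₂+V₁)/(V₂−V₁)) = √((4816+1236)/(4816−1236)) = 1.3002.
h = 82.7 / (2·1.3002) = 31.80 m.

31.8 m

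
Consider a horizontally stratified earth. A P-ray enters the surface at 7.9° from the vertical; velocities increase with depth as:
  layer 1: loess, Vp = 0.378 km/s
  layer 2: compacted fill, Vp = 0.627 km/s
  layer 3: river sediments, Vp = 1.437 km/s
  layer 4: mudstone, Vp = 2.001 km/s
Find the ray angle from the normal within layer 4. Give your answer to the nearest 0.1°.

46.7°

Ray parameter p = sin 7.9° / 0.378 = 3.6361e-01 s/km.
sin θ_4 = p·V_4 = 3.6361e-01 × 2.001 = 0.7276.
θ_4 = 46.68° from the vertical.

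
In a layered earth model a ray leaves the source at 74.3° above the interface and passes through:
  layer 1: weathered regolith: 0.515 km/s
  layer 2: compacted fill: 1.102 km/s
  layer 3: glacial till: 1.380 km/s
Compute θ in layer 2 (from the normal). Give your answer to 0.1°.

35.4°

From the normal: θ₁ = 90° − 74.3° = 15.7°.
Ray parameter p = sin 15.7° / 0.515 = 5.2544e-01 s/km.
sin θ_2 = p·V_2 = 5.2544e-01 × 1.102 = 0.5790.
θ_2 = arcsin 0.5790 = 35.38°.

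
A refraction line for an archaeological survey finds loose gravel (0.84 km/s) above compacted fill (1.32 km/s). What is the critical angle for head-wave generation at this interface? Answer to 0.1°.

At critical incidence the refracted ray runs along the interface (θ₂ = 90°), so sin θ_c = V₁/V₂.
θ_c = arcsin(0.84/1.32) = arcsin 0.6364 = 39.52°.

39.5°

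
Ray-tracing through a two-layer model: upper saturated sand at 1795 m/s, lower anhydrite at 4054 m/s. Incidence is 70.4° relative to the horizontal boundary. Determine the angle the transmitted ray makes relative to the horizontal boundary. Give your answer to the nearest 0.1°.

40.7°

Convert to the normal: θ₁ = 90° − 70.4° = 19.6°.
Snell's law: sin θ₂ = (V₂/V₁)·sin θ₁ = (4054/1795)·sin 19.6° = 0.7576.
θ₂ = sin⁻¹(0.7576) = 49.25° (from vertical).
From the interface: 90° − 49.25° = 40.75°.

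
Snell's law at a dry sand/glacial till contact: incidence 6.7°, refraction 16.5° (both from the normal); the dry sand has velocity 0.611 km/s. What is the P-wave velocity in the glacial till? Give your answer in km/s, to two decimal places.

Snell's law: sin 6.7°/V₁ = sin 16.5°/V₂.
V₂ = V₁·sin 16.5°/sin 6.7° = 0.611 × 2.4343 = 1.49 km/s.

1.49 km/s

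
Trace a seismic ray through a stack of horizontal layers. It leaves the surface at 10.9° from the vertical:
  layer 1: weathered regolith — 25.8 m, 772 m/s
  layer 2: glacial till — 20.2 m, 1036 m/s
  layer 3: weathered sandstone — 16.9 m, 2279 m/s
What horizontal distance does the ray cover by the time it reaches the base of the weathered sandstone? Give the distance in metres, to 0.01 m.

Apply Snell's law at each interface; in layer i the horizontal offset is hᵢ·tan θᵢ.
Layer 1: θ = 10.90°; offset = 25.8·tan 10.90° = 4.9683 m.
Layer 2: sin θ = 1036·sin 10.9°/772 = 0.2538, θ = 14.70°; offset = 20.2·tan 14.70° = 5.2994 m.
Layer 3: sin θ = 2279·sin 10.9°/772 = 0.5582, θ = 33.93°; offset = 16.9·tan 33.93° = 11.3705 m.
Σ offsets = 21.6382 m.

21.64 m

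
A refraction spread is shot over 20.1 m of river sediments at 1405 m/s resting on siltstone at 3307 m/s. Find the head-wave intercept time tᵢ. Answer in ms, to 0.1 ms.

25.9 ms

tᵢ = 2h·√(V₂²−V₁²)/(V₁V₂).
√(V₂²−V₁²) = √(3307²−1405²) = 2993.7 m/s.
tᵢ = 2·20.1·2993.7/(1405·3307) = 0.02590 s.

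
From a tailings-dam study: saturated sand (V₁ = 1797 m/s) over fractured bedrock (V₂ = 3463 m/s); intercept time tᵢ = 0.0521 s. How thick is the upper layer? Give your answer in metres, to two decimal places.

54.76 m

h = tᵢ·V₁·V₂ / (2·√(V₂²−V₁²)).
√(V₂²−V₁²) = √(3463² − 1797²) = 2960.3 m/s.
h = 0.0521 s × 1797 × 3463 / (2 × 2960.3) = 54.76 m.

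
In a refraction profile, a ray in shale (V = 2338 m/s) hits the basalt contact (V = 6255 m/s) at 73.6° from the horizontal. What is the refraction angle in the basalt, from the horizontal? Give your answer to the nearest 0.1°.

40.9°

Angle from the normal: 90° − 73.6° = 16.4°.
sin θ₁/V₁ = sin θ₂/V₂ ⇒ sin θ₂ = 6255·sin 16.4°/2338 = 6255·0.2823/2338 = 0.7554.
θ₂ = arcsin 0.7554 = 49.06° from the normal.
From the interface: 90° − 49.06° = 40.94°.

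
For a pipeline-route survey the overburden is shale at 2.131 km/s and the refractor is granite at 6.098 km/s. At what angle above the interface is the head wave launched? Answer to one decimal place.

69.5°

At critical incidence the refracted ray runs along the interface (θ₂ = 90°), so sin θ_c = V₁/V₂.
θ_c = arcsin(2.131/6.098) = arcsin 0.3495 = 20.45°.
Measured from the interface: 90° − 20.45° = 69.55°.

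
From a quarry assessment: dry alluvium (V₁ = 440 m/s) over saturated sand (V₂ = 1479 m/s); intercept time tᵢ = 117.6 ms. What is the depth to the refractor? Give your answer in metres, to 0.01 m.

h = tᵢ·V₁·V₂ / (2·√(V₂²−V₁²)).
√(V₂²−V₁²) = √(1479² − 440²) = 1412.0 m/s.
h = 0.1176 s × 440 × 1479 / (2 × 1412.0) = 27.10 m.

27.10 m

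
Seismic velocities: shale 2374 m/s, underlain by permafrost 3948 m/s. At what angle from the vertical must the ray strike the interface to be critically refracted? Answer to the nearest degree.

37°

Critical incidence: sin θ_c = V₁/V₂ = 2374/3948 = 0.6013.
θ_c = arcsin 0.6013 = 36.96°.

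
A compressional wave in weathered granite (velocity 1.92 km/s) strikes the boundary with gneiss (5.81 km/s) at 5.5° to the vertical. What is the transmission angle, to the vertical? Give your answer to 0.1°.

sin θ₁/V₁ = sin θ₂/V₂ ⇒ sin θ₂ = 5.81·sin 5.5°/1.92 = 5.81·0.0958/1.92 = 0.2900.
θ₂ = sin⁻¹(0.2900) = 16.86° (from vertical).

16.9°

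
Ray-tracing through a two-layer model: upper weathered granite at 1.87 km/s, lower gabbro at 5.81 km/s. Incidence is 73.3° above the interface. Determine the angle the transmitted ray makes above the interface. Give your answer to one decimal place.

Convert to the normal: θ₁ = 90° − 73.3° = 16.7°.
sin θ₁/V₁ = sin θ₂/V₂ ⇒ sin θ₂ = 5.81·sin 16.7°/1.87 = 5.81·0.2874/1.87 = 0.8928.
θ₂ = arcsin 0.8928 = 63.23° from the normal.
From the interface: 90° − 63.23° = 26.77°.

26.8°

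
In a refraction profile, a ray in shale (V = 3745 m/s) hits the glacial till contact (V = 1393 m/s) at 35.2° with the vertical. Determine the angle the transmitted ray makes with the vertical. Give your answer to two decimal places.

sin θ₁/V₁ = sin θ₂/V₂ ⇒ sin θ₂ = 1393·sin 35.2°/3745 = 1393·0.5764/3745 = 0.2144.
θ₂ = sin⁻¹(0.2144) = 12.38° (from vertical).

12.38°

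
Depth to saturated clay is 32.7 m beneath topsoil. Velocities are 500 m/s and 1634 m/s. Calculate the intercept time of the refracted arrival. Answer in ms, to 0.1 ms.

tᵢ = 2h·√(V₂²−V₁²)/(V₁V₂).
√(V₂²−V₁²) = √(1634²−500²) = 1555.6 m/s.
tᵢ = 2·32.7·1555.6/(500·1634) = 0.12453 s.

124.5 ms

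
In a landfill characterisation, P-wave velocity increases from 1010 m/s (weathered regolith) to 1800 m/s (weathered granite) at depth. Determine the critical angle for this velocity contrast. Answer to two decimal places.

34.13°

At critical incidence the refracted ray runs along the interface (θ₂ = 90°), so sin θ_c = V₁/V₂.
θ_c = arcsin(1010/1800) = arcsin 0.5611 = 34.13°.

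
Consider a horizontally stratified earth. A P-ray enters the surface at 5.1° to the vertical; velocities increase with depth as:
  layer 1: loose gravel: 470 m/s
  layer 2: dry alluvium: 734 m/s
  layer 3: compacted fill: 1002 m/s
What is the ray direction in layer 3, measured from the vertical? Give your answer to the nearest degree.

11°

Snell's law across each interface conserves sin θ / V, so sin θ_3 = V_3·sin θ₁/V₁.
sin θ_3 = 1002 × sin 5.1° / 470 = 0.1895.
θ_3 = 10.92° from the vertical.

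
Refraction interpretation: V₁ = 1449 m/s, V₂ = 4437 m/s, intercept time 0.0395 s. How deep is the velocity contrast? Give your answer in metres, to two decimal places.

h = tᵢ·V₁·V₂ / (2·√(V₂²−V₁²)).
√(V₂²−V₁²) = √(4437² − 1449²) = 4193.7 m/s.
h = 0.0395 s × 1449 × 4437 / (2 × 4193.7) = 30.28 m.

30.28 m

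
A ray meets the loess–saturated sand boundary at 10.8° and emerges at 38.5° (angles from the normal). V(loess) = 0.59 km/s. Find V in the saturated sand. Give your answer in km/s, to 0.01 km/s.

sin 10.8° = 0.1874; sin 38.5° = 0.6225.
V₂ = V₁·(sin θ₂/sin θ₁) = 0.59·(0.6225/0.1874) = 1.96 km/s.

1.96 km/s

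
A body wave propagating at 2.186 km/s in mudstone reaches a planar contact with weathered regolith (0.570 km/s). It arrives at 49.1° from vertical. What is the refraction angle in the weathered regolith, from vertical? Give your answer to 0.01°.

11.37°

Snell's law: sin θ₂ = (V₂/V₁)·sin θ₁ = (0.570/2.186)·sin 49.1° = 0.1971.
θ₂ = sin⁻¹(0.1971) = 11.37° (from vertical).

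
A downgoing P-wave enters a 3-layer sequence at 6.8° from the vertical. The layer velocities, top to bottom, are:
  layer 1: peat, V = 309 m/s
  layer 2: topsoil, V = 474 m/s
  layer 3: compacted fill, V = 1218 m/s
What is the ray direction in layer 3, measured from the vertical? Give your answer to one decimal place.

27.8°

Ray parameter p = sin 6.8° / 309 = 3.8318e-04 s/m.
sin θ_3 = p·V_3 = 3.8318e-04 × 1218 = 0.4667.
θ_3 = 27.82° from the vertical.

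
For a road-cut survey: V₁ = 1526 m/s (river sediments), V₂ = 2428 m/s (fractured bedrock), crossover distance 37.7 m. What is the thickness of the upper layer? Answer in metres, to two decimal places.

h = (x_cross/2)·√((V₂−V₁)/(V₂+V₁)).
(V₂−V₁)/(V₂+V₁) = (2428−1526)/(2428+1526) = 0.2281; √ = 0.4776.
h = (37.7/2)·0.4776 = 9.00 m.

9.00 m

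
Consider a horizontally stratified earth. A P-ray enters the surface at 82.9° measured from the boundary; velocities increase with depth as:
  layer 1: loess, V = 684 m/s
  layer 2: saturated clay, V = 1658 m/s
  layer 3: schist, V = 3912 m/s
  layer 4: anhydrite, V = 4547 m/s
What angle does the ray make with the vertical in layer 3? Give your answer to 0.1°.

From the normal: θ₁ = 90° − 82.9° = 7.1°.
Snell's law across each interface conserves sin θ / V, so sin θ_3 = V_3·sin θ₁/V₁.
sin θ_3 = 3912 × sin 7.1° / 684 = 0.7069.
θ_3 = 44.98° from the vertical.

45.0°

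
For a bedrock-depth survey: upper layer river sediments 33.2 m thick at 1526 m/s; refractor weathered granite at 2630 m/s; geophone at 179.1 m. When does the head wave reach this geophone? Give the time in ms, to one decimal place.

103.5 ms

θ_c = arcsin(V₁/V₂) = arcsin(1526/2630) = 35.47°, cos θ_c = 0.8145.
Intercept time tᵢ = 2h cos θ_c / V₁ = 2·33.2·0.8145/1526 = 0.03544 s.
t = x/V₂ + tᵢ = 179.1/2630 + 0.03544 = 0.10354 s.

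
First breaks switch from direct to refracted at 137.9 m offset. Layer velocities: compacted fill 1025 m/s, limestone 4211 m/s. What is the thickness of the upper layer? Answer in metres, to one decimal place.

h = (x_cross/2)·√((V₂−V₁)/(V₂+V₁)).
(V₂−V₁)/(V₂+V₁) = (4211−1025)/(4211+1025) = 0.6085; √ = 0.7801.
h = (137.9/2)·0.7801 = 53.78 m.

53.8 m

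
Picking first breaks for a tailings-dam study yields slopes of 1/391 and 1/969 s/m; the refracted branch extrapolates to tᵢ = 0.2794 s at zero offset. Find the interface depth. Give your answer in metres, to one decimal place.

h = tᵢ·V₁·V₂ / (2·√(V₂²−V₁²)).
√(V₂²−V₁²) = √(969² − 391²) = 886.6 m/s.
h = 0.2794 s × 391 × 969 / (2 × 886.6) = 59.70 m.

59.7 m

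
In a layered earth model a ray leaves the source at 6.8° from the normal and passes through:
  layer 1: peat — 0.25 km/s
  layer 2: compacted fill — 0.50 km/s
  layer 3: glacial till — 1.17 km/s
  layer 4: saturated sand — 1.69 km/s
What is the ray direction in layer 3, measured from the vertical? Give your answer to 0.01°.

33.65°

Ray parameter p = sin 6.8° / 0.25 = 4.7362e-01 s/km.
sin θ_3 = p·V_3 = 4.7362e-01 × 1.17 = 0.5541.
θ_3 = arcsin 0.5541 = 33.65°.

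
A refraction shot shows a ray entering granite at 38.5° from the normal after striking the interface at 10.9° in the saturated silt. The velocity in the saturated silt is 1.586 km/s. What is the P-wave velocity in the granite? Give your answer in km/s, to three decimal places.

5.221 km/s

sin 10.9° = 0.1891; sin 38.5° = 0.6225.
V₂ = V₁·(sin θ₂/sin θ₁) = 1.586·(0.6225/0.1891) = 5.221 km/s.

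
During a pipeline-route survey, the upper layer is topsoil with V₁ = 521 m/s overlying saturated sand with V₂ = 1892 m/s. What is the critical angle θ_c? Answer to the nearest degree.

16°

At critical incidence the refracted ray runs along the interface (θ₂ = 90°), so sin θ_c = V₁/V₂.
θ_c = arcsin(521/1892) = arcsin 0.2754 = 15.98°.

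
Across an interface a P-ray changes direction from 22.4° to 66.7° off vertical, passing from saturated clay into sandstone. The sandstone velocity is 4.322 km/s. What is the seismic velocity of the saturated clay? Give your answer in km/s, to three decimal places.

Snell's law: sin 22.4°/V₁ = sin 66.7°/V₂.
V₁ = V₂·sin 22.4°/sin 66.7° = 4.322 × 0.4149 = 1.793 km/s.

1.793 km/s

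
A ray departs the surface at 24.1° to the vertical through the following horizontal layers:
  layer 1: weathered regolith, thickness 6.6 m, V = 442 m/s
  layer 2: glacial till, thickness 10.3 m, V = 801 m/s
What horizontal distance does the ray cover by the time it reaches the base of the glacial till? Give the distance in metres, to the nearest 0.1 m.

14.3 m

Apply Snell's law at each interface; in layer i the horizontal offset is hᵢ·tan θᵢ.
Layer 1: θ = 24.10°; offset = 6.6·tan 24.10° = 2.952 m.
Layer 2: sin θ = 801·sin 24.1°/442 = 0.7400, θ = 47.73°; offset = 10.3·tan 47.73° = 11.331 m.
Σ offsets = 14.284 m.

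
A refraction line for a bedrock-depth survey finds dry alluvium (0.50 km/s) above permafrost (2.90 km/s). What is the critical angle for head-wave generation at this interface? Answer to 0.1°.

At critical incidence the refracted ray runs along the interface (θ₂ = 90°), so sin θ_c = V₁/V₂.
θ_c = arcsin(0.50/2.90) = arcsin 0.1724 = 9.93°.

9.9°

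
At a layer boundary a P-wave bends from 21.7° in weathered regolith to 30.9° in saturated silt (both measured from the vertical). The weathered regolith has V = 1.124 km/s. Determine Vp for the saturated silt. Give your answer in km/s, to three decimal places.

1.561 km/s

Snell's law: sin 21.7°/V₁ = sin 30.9°/V₂.
V₂ = V₁·sin 30.9°/sin 21.7° = 1.124 × 1.3889 = 1.561 km/s.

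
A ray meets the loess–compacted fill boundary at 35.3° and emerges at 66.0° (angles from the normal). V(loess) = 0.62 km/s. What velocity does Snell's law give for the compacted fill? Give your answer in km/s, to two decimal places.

0.98 km/s

Snell's law: sin 35.3°/V₁ = sin 66.0°/V₂.
V₂ = V₁·sin 66.0°/sin 35.3° = 0.62 × 1.5809 = 0.98 km/s.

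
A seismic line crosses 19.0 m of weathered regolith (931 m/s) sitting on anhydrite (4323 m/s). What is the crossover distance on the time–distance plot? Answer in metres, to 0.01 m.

47.29 m

θ_c = arcsin(931/4323) = 12.44°, so cos θ_c = 0.9765 and tᵢ = 2h cos θ_c/V₁ = 0.0399 s.
At crossover x/V₁ = x/V₂ + tᵢ ⇒ x = tᵢ/(1/V₁ − 1/V₂) = 0.03986/(1.0741e-03 − 2.3132e-04) = 47.29 m.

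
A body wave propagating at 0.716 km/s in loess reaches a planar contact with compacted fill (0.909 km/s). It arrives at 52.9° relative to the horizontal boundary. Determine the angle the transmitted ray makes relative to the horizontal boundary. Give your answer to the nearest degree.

40°

Convert to the normal: θ₁ = 90° − 52.9° = 37.1°.
sin θ₁/V₁ = sin θ₂/V₂ ⇒ sin θ₂ = 0.909·sin 37.1°/0.716 = 0.909·0.6032/0.716 = 0.7658.
θ₂ = sin⁻¹(0.7658) = 49.98° (from vertical).
From the interface: 90° − 49.98° = 40.02°.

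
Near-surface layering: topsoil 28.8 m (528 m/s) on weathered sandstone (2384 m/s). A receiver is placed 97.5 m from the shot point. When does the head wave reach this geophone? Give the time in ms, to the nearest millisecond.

θ_c = arcsin(V₁/V₂) = arcsin(528/2384) = 12.80°, cos θ_c = 0.9752.
Intercept time tᵢ = 2h cos θ_c / V₁ = 2·28.8·0.9752/528 = 0.10638 s.
t = x/V₂ + tᵢ = 97.5/2384 + 0.10638 = 0.14728 s.

147 ms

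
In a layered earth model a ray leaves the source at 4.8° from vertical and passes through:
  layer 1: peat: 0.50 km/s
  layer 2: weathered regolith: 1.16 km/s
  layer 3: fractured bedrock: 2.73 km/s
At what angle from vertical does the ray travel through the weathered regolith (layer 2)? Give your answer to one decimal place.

11.2°

Ray parameter p = sin 4.8° / 0.50 = 1.6736e-01 s/km.
sin θ_2 = p·V_2 = 1.6736e-01 × 1.16 = 0.1941.
θ_2 = 11.19° from the vertical.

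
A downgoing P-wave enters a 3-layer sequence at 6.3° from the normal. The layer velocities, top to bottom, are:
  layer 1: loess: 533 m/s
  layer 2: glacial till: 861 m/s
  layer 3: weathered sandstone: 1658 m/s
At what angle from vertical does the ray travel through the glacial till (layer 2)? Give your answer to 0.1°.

Snell's law across each interface conserves sin θ / V, so sin θ_2 = V_2·sin θ₁/V₁.
sin θ_2 = 861 × sin 6.3° / 533 = 0.1773.
θ_2 = 10.21° from the vertical.

10.2°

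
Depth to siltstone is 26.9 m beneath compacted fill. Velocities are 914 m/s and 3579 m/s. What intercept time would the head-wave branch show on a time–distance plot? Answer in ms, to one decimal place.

56.9 ms

tᵢ = 2h·√(V₂²−V₁²)/(V₁V₂).
√(V₂²−V₁²) = √(3579²−914²) = 3460.3 m/s.
tᵢ = 2·26.9·3460.3/(914·3579) = 0.05691 s.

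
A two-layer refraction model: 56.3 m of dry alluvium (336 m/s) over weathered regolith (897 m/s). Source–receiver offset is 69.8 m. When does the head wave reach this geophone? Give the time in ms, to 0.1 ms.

t = x/V₂ + 2h·√(V₂²−V₁²)/(V₁V₂).
√(V₂²−V₁²) = √(897²−336²) = 831.7 m/s; delay term = 2·56.3·831.7/(336·897) = 0.31072 s.
t = 69.8/897 + 0.31072 = 0.38854 s.

388.5 ms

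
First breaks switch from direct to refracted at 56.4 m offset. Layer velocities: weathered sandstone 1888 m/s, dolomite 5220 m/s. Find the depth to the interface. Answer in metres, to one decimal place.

19.3 m

x_cross = 2h·√((V₂+V₁)/(V₂−V₁)) → h = x_cross / (2·√((V₂+V₁)/(V₂−V₁))).
√((V₂+V₁)/(V₂−V₁)) = √((5220+1888)/(5220−1888)) = 1.4606.
h = 56.4 / (2·1.4606) = 19.31 m.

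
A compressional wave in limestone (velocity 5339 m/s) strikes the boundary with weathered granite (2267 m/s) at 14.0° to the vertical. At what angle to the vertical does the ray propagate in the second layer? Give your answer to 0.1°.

sin θ₁/V₁ = sin θ₂/V₂ ⇒ sin θ₂ = 2267·sin 14.0°/5339 = 2267·0.2419/5339 = 0.1027.
θ₂ = arcsin 0.1027 = 5.90° from the normal.

5.9°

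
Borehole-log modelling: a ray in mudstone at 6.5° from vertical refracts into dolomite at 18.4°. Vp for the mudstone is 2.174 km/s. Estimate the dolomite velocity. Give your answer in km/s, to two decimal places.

6.06 km/s

sin 6.5° = 0.1132; sin 18.4° = 0.3156.
V₂ = V₁·(sin θ₂/sin θ₁) = 2.174·(0.3156/0.1132) = 6.06 km/s.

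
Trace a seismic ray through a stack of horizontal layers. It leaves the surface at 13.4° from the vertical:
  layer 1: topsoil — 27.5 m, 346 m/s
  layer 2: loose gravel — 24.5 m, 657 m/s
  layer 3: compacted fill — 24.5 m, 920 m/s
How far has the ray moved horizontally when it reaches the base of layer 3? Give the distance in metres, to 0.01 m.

37.73 m

Apply Snell's law at each interface; in layer i the horizontal offset is hᵢ·tan θᵢ.
Layer 1: θ = 13.40°; offset = 27.5·tan 13.40° = 6.5514 m.
Layer 2: sin θ = 657·sin 13.4°/346 = 0.4401, θ = 26.11°; offset = 24.5·tan 26.11° = 12.0063 m.
Layer 3: sin θ = 920·sin 13.4°/346 = 0.6162, θ = 38.04°; offset = 24.5·tan 38.04° = 19.1689 m.
Σ offsets = 37.7266 m.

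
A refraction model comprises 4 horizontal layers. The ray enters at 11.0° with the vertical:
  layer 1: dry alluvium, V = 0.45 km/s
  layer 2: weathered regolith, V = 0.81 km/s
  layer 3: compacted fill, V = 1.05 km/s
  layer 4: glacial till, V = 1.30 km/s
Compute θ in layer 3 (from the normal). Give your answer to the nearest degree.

26°

Snell's law across each interface conserves sin θ / V, so sin θ_3 = V_3·sin θ₁/V₁.
sin θ_3 = 1.05 × sin 11.0° / 0.45 = 0.4452.
θ_3 = 26.44° from the vertical.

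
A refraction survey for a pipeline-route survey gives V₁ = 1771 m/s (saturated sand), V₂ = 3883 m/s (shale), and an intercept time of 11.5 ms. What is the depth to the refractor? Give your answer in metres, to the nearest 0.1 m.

11.4 m

h = tᵢ·V₁·V₂ / (2·√(V₂²−V₁²)).
√(V₂²−V₁²) = √(3883² − 1771²) = 3455.6 m/s.
h = 0.0115 s × 1771 × 3883 / (2 × 3455.6) = 11.44 m.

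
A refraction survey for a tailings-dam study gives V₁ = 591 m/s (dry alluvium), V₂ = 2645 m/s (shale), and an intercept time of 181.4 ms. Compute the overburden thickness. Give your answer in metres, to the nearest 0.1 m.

55.0 m

h = tᵢ·V₁·V₂ / (2·√(V₂²−V₁²)).
√(V₂²−V₁²) = √(2645² − 591²) = 2578.1 m/s.
h = 0.1814 s × 591 × 2645 / (2 × 2578.1) = 54.99 m.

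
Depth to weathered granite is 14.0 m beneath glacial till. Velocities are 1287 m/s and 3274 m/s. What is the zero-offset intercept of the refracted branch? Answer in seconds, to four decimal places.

θ_c = arcsin(V₁/V₂) = arcsin(1287/3274) = 23.15°; cos θ_c = 0.9195.
tᵢ = 2h·cos θ_c / V₁ = 2·14.0·0.9195 / 1287 = 0.02000 s.

0.0200 s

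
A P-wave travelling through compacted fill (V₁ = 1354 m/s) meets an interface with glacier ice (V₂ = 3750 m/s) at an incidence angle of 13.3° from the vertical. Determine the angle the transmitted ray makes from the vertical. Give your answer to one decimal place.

sin θ₁/V₁ = sin θ₂/V₂ ⇒ sin θ₂ = 3750·sin 13.3°/1354 = 3750·0.2300/1354 = 0.6371.
θ₂ = arcsin 0.6371 = 39.58° from the normal.

39.6°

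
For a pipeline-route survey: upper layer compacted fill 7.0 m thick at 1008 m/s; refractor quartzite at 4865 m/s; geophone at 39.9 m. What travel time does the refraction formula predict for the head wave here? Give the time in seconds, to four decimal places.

t = x/V₂ + 2h·√(V₂²−V₁²)/(V₁V₂).
√(V₂²−V₁²) = √(4865²−1008²) = 4759.4 m/s; delay term = 2·7.0·4759.4/(1008·4865) = 0.01359 s.
t = 39.9/4865 + 0.01359 = 0.02179 s.

0.0218 s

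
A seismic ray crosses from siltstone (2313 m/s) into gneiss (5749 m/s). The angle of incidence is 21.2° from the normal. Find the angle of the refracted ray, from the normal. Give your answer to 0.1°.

sin θ₁/V₁ = sin θ₂/V₂ ⇒ sin θ₂ = 5749·sin 21.2°/2313 = 5749·0.3616/2313 = 0.8988.
θ₂ = sin⁻¹(0.8988) = 64.00° (from vertical).

64.0°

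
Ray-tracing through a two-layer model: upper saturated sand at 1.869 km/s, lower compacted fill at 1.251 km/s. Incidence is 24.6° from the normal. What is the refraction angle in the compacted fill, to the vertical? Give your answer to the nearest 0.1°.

16.2°

sin θ₁/V₁ = sin θ₂/V₂ ⇒ sin θ₂ = 1.251·sin 24.6°/1.869 = 1.251·0.4163/1.869 = 0.2786.
θ₂ = sin⁻¹(0.2786) = 16.18° (from vertical).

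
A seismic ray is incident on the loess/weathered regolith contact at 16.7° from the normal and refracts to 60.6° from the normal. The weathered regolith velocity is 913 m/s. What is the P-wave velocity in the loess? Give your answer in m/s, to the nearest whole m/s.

301 m/s

sin 16.7° = 0.2874; sin 60.6° = 0.8712.
V₁ = V₂·(sin θ₁/sin θ₂) = 913·(0.2874/0.8712) = 301.14 m/s.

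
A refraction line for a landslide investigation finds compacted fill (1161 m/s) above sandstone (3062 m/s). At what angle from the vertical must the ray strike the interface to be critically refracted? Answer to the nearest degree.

22°

Critical incidence: sin θ_c = V₁/V₂ = 1161/3062 = 0.3792.
θ_c = arcsin 0.3792 = 22.28°.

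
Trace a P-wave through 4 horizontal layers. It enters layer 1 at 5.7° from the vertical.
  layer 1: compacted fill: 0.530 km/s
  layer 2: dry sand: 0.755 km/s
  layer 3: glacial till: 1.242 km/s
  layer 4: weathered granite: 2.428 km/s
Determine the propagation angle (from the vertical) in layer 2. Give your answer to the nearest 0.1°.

8.1°

Snell's law across each interface conserves sin θ / V, so sin θ_2 = V_2·sin θ₁/V₁.
sin θ_2 = 0.755 × sin 5.7° / 0.530 = 0.1415.
θ_2 = arcsin 0.1415 = 8.13°.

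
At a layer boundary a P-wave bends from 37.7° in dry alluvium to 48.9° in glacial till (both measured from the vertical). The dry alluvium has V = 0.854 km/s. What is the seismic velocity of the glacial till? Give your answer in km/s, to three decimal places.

1.052 km/s

sin 37.7° = 0.6115; sin 48.9° = 0.7536.
V₂ = V₁·(sin θ₂/sin θ₁) = 0.854·(0.7536/0.6115) = 1.052 km/s.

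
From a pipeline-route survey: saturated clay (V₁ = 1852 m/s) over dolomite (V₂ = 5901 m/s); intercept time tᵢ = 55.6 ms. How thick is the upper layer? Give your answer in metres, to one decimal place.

54.2 m

θ_c = arcsin(1852/5901) = 18.29°; cos θ_c = 0.9495.
tᵢ = 2h cos θ_c/V₁ ⇒ h = tᵢ·V₁/(2 cos θ_c) = 0.0556·1852/(2·0.9495) = 54.23 m.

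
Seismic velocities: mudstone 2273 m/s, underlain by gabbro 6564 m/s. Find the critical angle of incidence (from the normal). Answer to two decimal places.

20.26°

At critical incidence the refracted ray runs along the interface (θ₂ = 90°), so sin θ_c = V₁/V₂.
θ_c = arcsin(2273/6564) = arcsin 0.3463 = 20.26°.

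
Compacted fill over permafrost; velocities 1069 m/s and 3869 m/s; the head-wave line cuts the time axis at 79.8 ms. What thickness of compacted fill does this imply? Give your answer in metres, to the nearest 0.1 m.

θ_c = arcsin(1069/3869) = 16.04°; cos θ_c = 0.9611.
tᵢ = 2h cos θ_c/V₁ ⇒ h = tᵢ·V₁/(2 cos θ_c) = 0.0798·1069/(2·0.9611) = 44.38 m.

44.4 m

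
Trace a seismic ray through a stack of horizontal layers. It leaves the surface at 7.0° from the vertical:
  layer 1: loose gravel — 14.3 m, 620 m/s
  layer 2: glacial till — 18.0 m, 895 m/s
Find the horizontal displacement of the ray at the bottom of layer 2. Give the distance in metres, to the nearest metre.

5 m

p = sin θ₁/V₁ = sin 7.0°/620 = 1.9656e-04 s/m is conserved through the stack.
Layer 1: θ = 7.00°; offset = 14.3·tan 7.00° = 1.756 m.
Layer 2: sin θ = p·895 = 0.1759 → θ = 10.13°; offset = 18.0·tan 10.13° = 3.217 m.
Σ offsets = 4.973 m.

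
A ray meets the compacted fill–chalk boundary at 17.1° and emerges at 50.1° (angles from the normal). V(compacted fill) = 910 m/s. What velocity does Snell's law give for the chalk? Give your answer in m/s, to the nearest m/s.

Snell's law: sin 17.1°/V₁ = sin 50.1°/V₂.
V₂ = V₁·sin 50.1°/sin 17.1° = 910 × 2.6090 = 2374.23 m/s.

2374 m/s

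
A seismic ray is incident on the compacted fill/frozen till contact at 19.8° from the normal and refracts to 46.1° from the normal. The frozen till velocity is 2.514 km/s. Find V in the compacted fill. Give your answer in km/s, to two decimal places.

Snell's law: sin 19.8°/V₁ = sin 46.1°/V₂.
V₁ = V₂·sin 19.8°/sin 46.1° = 2.514 × 0.4701 = 1.18 km/s.

1.18 km/s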